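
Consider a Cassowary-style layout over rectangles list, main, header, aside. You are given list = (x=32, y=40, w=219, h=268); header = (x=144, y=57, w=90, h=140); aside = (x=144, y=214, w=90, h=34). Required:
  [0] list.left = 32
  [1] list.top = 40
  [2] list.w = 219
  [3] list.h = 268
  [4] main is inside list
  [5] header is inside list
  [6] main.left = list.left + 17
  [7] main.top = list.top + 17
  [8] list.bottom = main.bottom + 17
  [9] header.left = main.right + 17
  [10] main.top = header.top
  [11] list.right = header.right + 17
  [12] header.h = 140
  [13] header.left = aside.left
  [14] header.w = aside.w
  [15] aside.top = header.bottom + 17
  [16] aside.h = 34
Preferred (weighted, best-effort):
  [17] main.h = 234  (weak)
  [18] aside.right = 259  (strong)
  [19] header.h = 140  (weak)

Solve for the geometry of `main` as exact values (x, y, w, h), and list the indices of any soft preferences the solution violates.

main = (x=49, y=57, w=78, h=234)
violated soft preferences: 18

1. main.x = 49  [main.left = list.left + 17]
2. main.y = 57  [main.top = list.top + 17]
3. main.h = 234  [list.bottom = main.bottom + 17]
4. main.w = 78  [header.left = main.right + 17]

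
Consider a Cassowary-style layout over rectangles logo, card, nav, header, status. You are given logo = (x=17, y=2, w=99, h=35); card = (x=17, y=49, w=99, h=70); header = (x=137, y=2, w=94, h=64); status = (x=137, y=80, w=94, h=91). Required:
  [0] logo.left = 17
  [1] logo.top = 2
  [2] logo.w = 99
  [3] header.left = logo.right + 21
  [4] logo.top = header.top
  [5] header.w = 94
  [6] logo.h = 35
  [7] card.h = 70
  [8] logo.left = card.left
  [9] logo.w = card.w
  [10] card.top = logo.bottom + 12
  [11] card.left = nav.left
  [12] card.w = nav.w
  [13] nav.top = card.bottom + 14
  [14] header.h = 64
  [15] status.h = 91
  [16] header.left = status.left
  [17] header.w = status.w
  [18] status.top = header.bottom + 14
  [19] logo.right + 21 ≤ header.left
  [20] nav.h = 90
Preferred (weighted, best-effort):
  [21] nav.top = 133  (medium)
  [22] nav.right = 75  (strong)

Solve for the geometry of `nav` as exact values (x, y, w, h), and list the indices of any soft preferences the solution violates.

1. nav.x = 17  [card.left = nav.left]
2. nav.w = 99  [card.w = nav.w]
3. nav.y = 133  [nav.top = card.bottom + 14]
4. nav.h = 90  [nav.h = 90]

nav = (x=17, y=133, w=99, h=90)
violated soft preferences: 22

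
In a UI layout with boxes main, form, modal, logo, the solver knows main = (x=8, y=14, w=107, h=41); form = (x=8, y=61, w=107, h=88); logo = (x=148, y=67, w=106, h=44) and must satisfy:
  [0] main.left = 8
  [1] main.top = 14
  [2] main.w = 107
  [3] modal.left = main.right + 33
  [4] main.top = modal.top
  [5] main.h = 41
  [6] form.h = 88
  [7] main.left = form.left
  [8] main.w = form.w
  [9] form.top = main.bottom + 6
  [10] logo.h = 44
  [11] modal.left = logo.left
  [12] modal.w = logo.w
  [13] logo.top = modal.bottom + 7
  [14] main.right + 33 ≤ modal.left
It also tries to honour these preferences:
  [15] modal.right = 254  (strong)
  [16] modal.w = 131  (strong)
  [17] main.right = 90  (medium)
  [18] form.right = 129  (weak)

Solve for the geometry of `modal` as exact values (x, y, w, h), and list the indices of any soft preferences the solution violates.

modal = (x=148, y=14, w=106, h=46)
violated soft preferences: 16, 17, 18

1. modal.x = 148  [modal.left = main.right + 33]
2. modal.y = 14  [main.top = modal.top]
3. modal.w = 106  [modal.w = logo.w]
4. modal.h = 46  [logo.top = modal.bottom + 7]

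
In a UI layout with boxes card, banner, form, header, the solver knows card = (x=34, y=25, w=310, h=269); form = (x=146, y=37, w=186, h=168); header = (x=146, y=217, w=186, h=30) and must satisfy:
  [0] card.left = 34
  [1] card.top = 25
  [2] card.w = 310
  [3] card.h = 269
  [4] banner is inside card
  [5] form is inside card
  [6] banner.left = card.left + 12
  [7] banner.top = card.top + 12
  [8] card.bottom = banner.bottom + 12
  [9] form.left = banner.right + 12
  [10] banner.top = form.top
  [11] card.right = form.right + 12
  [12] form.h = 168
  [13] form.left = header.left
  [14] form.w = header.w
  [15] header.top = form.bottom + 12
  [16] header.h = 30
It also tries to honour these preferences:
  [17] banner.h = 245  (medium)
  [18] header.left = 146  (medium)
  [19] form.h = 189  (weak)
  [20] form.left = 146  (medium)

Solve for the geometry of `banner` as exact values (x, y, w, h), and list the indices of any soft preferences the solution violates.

1. banner.x = 46  [banner.left = card.left + 12]
2. banner.y = 37  [banner.top = card.top + 12]
3. banner.h = 245  [card.bottom = banner.bottom + 12]
4. banner.w = 88  [form.left = banner.right + 12]

banner = (x=46, y=37, w=88, h=245)
violated soft preferences: 19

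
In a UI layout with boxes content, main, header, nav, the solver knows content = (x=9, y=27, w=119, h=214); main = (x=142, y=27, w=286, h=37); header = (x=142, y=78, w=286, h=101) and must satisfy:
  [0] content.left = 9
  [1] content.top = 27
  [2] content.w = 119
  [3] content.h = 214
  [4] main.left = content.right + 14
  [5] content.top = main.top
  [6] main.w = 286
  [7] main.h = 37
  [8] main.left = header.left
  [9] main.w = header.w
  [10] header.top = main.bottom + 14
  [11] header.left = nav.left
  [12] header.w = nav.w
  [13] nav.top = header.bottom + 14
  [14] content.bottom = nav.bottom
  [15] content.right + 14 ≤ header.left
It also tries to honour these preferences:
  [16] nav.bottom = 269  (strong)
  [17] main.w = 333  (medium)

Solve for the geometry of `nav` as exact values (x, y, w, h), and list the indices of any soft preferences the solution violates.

1. nav.x = 142  [header.left = nav.left]
2. nav.w = 286  [header.w = nav.w]
3. nav.y = 193  [nav.top = header.bottom + 14]
4. nav.h = 48  [content.bottom = nav.bottom]

nav = (x=142, y=193, w=286, h=48)
violated soft preferences: 16, 17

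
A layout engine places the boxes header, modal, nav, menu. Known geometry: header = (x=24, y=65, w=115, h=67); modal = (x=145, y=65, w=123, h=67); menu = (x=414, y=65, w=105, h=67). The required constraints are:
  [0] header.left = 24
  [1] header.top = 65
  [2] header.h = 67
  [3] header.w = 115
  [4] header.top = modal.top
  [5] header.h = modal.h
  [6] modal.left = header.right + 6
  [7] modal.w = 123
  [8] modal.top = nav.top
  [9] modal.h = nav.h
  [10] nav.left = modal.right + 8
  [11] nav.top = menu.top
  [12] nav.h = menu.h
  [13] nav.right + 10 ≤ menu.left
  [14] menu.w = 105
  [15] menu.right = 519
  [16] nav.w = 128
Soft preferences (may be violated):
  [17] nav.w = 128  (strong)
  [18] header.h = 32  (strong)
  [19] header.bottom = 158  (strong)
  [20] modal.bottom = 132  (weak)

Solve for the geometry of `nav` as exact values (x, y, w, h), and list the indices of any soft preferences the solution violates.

1. nav.y = 65  [modal.top = nav.top]
2. nav.h = 67  [modal.h = nav.h]
3. nav.x = 276  [nav.left = modal.right + 8]
4. nav.w = 128  [nav.w = 128]

nav = (x=276, y=65, w=128, h=67)
violated soft preferences: 18, 19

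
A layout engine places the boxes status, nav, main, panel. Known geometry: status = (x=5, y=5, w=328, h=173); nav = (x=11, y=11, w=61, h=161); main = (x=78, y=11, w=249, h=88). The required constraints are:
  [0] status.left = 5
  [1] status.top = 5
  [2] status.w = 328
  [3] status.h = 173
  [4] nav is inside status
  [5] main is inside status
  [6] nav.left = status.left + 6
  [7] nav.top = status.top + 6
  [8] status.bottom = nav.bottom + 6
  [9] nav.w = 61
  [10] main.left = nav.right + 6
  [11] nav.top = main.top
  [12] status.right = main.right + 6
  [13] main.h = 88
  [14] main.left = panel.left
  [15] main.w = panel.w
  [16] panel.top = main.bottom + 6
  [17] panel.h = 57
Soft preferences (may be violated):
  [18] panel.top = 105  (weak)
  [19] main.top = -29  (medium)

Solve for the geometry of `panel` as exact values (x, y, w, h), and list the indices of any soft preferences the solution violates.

1. panel.x = 78  [main.left = panel.left]
2. panel.w = 249  [main.w = panel.w]
3. panel.y = 105  [panel.top = main.bottom + 6]
4. panel.h = 57  [panel.h = 57]

panel = (x=78, y=105, w=249, h=57)
violated soft preferences: 19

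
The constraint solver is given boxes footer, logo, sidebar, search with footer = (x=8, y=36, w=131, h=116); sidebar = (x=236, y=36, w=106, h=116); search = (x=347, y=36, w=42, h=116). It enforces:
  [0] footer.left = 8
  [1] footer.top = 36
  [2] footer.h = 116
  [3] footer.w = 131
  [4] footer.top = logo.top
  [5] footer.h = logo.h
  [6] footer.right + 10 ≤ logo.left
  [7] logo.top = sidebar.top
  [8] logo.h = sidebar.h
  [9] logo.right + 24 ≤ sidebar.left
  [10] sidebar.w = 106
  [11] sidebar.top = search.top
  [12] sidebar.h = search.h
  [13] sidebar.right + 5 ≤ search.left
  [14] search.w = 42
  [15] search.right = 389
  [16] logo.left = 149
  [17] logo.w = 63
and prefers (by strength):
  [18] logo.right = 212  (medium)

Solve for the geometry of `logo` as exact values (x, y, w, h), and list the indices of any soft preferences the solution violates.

logo = (x=149, y=36, w=63, h=116)
violated soft preferences: none

1. logo.y = 36  [footer.top = logo.top]
2. logo.h = 116  [footer.h = logo.h]
3. logo.x = 149  [logo.left = 149]
4. logo.w = 63  [logo.w = 63]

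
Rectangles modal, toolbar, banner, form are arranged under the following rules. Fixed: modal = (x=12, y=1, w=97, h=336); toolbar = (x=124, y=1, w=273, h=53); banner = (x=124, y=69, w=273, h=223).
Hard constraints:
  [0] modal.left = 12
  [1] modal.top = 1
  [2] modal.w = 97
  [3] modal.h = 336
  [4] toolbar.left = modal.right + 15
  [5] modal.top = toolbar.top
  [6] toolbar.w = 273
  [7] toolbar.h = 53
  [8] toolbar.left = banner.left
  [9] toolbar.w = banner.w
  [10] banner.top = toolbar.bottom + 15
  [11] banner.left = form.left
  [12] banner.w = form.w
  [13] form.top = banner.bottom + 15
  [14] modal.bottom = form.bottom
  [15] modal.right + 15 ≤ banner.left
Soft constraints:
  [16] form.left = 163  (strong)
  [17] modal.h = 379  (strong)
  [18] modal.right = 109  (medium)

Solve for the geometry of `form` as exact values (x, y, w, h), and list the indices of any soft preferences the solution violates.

form = (x=124, y=307, w=273, h=30)
violated soft preferences: 16, 17

1. form.x = 124  [banner.left = form.left]
2. form.w = 273  [banner.w = form.w]
3. form.y = 307  [form.top = banner.bottom + 15]
4. form.h = 30  [modal.bottom = form.bottom]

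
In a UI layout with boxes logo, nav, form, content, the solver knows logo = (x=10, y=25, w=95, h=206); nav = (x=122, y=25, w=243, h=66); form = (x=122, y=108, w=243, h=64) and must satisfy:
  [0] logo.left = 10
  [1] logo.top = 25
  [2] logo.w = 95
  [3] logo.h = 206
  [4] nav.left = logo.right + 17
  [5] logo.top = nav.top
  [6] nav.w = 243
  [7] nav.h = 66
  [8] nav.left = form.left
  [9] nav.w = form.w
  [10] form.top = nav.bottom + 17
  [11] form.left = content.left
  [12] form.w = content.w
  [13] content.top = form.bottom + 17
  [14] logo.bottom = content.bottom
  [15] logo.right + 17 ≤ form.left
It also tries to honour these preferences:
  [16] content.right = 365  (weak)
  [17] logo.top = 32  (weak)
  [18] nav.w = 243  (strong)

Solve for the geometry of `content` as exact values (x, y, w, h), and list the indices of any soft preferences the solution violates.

content = (x=122, y=189, w=243, h=42)
violated soft preferences: 17

1. content.x = 122  [form.left = content.left]
2. content.w = 243  [form.w = content.w]
3. content.y = 189  [content.top = form.bottom + 17]
4. content.h = 42  [logo.bottom = content.bottom]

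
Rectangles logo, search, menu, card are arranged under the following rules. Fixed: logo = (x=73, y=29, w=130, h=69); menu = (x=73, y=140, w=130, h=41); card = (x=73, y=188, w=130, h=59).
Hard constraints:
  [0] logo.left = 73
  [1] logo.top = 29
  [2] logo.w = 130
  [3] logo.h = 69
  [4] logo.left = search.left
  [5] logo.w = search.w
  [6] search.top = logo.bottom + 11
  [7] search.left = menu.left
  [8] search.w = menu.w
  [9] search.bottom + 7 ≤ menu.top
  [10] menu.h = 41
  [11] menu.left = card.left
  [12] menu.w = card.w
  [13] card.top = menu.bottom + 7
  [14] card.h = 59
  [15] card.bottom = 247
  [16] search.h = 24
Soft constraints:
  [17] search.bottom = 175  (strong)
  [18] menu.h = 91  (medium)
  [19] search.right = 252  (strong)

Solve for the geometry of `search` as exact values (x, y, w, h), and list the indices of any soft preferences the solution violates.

1. search.x = 73  [logo.left = search.left]
2. search.w = 130  [logo.w = search.w]
3. search.y = 109  [search.top = logo.bottom + 11]
4. search.h = 24  [search.h = 24]

search = (x=73, y=109, w=130, h=24)
violated soft preferences: 17, 18, 19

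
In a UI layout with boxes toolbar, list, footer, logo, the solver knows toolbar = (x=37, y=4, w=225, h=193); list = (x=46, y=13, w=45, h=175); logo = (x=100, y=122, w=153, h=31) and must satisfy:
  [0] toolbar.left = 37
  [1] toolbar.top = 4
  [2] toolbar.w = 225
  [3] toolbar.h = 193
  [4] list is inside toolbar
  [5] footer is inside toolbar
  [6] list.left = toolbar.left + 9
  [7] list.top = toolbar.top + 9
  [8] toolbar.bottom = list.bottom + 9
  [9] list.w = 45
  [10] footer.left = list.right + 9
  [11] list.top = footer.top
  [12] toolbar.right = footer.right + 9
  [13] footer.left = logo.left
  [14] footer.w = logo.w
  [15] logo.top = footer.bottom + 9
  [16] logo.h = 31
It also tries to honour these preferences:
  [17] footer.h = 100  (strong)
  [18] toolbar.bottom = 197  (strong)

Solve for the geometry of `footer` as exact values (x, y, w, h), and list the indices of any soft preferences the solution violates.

1. footer.x = 100  [footer.left = list.right + 9]
2. footer.y = 13  [list.top = footer.top]
3. footer.w = 153  [toolbar.right = footer.right + 9]
4. footer.h = 100  [logo.top = footer.bottom + 9]

footer = (x=100, y=13, w=153, h=100)
violated soft preferences: none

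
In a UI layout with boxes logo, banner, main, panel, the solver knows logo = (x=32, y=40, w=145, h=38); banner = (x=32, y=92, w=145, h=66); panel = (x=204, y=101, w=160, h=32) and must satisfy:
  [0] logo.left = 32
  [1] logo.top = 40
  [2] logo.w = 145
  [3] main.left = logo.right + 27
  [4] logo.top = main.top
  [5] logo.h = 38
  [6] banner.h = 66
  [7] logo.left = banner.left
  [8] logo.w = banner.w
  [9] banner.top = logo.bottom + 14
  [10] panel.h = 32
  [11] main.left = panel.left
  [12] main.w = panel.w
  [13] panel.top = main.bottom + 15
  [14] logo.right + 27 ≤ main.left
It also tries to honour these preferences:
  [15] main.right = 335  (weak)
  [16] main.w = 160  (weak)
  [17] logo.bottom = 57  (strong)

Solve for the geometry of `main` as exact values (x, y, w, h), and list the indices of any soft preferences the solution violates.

main = (x=204, y=40, w=160, h=46)
violated soft preferences: 15, 17

1. main.x = 204  [main.left = logo.right + 27]
2. main.y = 40  [logo.top = main.top]
3. main.w = 160  [main.w = panel.w]
4. main.h = 46  [panel.top = main.bottom + 15]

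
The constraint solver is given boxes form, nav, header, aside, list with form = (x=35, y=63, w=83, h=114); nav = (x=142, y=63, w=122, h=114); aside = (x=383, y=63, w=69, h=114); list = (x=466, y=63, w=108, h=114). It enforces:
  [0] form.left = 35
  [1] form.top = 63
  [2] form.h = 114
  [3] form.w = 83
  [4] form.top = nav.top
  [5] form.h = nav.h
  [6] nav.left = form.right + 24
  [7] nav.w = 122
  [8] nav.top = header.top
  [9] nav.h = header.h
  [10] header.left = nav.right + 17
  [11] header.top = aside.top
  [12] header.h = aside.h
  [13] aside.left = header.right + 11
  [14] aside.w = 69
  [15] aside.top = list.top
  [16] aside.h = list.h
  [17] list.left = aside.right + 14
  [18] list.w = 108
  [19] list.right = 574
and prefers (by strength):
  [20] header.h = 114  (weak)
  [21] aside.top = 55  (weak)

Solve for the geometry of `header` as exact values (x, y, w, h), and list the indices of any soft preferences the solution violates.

1. header.y = 63  [nav.top = header.top]
2. header.h = 114  [nav.h = header.h]
3. header.x = 281  [header.left = nav.right + 17]
4. header.w = 91  [aside.left = header.right + 11]

header = (x=281, y=63, w=91, h=114)
violated soft preferences: 21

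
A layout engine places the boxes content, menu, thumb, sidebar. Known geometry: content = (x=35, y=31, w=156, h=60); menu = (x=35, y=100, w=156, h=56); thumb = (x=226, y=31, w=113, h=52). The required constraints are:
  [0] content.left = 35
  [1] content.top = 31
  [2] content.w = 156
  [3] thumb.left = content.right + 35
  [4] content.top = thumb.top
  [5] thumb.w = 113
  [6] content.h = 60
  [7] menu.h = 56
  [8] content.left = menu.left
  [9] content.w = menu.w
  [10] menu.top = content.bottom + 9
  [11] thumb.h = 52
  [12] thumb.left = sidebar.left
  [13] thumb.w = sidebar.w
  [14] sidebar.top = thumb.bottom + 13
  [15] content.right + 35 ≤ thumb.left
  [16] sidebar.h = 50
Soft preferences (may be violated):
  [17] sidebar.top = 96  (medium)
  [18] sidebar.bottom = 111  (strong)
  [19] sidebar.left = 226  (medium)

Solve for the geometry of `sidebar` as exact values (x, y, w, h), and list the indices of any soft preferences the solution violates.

1. sidebar.x = 226  [thumb.left = sidebar.left]
2. sidebar.w = 113  [thumb.w = sidebar.w]
3. sidebar.y = 96  [sidebar.top = thumb.bottom + 13]
4. sidebar.h = 50  [sidebar.h = 50]

sidebar = (x=226, y=96, w=113, h=50)
violated soft preferences: 18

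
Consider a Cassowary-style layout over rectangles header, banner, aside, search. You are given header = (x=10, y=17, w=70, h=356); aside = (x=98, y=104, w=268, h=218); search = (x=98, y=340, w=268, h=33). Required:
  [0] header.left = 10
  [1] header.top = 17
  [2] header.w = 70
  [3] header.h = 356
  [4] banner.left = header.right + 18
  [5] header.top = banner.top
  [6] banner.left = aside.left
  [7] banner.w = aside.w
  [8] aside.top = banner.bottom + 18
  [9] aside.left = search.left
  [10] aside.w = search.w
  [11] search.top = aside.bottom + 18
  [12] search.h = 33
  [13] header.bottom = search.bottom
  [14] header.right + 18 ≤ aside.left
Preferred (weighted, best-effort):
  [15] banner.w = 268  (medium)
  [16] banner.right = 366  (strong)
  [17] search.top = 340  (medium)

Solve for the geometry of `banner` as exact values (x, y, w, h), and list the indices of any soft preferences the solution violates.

banner = (x=98, y=17, w=268, h=69)
violated soft preferences: none

1. banner.x = 98  [banner.left = header.right + 18]
2. banner.y = 17  [header.top = banner.top]
3. banner.w = 268  [banner.w = aside.w]
4. banner.h = 69  [aside.top = banner.bottom + 18]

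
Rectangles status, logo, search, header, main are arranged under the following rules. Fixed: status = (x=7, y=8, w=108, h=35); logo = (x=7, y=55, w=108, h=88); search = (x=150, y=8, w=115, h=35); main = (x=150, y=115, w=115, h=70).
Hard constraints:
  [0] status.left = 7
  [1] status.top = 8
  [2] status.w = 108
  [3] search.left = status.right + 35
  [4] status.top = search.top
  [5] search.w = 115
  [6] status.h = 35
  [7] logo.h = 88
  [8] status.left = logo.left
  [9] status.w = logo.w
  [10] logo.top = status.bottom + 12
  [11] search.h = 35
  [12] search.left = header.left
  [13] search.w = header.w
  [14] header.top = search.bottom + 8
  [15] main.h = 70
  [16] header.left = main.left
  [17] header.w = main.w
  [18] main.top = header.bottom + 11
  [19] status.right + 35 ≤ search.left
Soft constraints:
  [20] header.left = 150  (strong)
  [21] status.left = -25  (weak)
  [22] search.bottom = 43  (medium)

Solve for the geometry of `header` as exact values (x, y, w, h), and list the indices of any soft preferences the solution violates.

1. header.x = 150  [search.left = header.left]
2. header.w = 115  [search.w = header.w]
3. header.y = 51  [header.top = search.bottom + 8]
4. header.h = 53  [main.top = header.bottom + 11]

header = (x=150, y=51, w=115, h=53)
violated soft preferences: 21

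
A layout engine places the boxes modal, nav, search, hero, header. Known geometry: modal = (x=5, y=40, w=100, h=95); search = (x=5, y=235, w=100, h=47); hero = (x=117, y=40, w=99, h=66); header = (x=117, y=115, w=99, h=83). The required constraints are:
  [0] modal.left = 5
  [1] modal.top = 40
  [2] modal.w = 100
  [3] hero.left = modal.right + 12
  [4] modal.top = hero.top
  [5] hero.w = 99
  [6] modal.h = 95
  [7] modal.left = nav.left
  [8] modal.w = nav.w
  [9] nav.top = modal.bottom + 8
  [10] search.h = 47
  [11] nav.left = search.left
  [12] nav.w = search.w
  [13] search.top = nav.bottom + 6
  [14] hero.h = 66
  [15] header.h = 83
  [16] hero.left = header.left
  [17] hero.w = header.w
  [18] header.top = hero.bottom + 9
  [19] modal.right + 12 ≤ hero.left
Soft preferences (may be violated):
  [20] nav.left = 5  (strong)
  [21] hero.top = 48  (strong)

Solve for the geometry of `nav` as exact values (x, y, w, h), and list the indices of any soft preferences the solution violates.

1. nav.x = 5  [modal.left = nav.left]
2. nav.w = 100  [modal.w = nav.w]
3. nav.y = 143  [nav.top = modal.bottom + 8]
4. nav.h = 86  [search.top = nav.bottom + 6]

nav = (x=5, y=143, w=100, h=86)
violated soft preferences: 21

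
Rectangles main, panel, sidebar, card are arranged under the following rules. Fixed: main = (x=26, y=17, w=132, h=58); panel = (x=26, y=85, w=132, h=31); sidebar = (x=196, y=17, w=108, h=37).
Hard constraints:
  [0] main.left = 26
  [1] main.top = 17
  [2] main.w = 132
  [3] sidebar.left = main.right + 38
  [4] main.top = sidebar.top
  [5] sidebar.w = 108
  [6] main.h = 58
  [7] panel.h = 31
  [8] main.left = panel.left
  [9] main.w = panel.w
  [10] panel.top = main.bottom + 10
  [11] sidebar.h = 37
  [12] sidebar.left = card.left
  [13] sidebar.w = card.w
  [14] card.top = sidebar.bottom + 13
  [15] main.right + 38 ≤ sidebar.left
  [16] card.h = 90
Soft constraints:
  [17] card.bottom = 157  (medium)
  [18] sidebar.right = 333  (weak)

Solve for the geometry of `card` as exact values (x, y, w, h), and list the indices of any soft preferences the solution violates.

1. card.x = 196  [sidebar.left = card.left]
2. card.w = 108  [sidebar.w = card.w]
3. card.y = 67  [card.top = sidebar.bottom + 13]
4. card.h = 90  [card.h = 90]

card = (x=196, y=67, w=108, h=90)
violated soft preferences: 18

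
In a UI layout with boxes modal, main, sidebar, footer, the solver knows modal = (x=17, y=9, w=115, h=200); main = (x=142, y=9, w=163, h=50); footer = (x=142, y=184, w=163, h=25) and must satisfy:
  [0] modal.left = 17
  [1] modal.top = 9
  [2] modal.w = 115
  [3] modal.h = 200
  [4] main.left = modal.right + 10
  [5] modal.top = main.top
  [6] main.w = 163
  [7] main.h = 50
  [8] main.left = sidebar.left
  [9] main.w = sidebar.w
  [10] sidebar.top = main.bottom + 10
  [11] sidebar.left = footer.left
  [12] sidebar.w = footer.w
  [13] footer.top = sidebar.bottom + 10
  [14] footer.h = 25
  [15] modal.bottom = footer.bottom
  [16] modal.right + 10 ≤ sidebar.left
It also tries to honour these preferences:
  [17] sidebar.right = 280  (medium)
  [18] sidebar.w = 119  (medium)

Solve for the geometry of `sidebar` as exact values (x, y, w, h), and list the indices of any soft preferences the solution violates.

sidebar = (x=142, y=69, w=163, h=105)
violated soft preferences: 17, 18

1. sidebar.x = 142  [main.left = sidebar.left]
2. sidebar.w = 163  [main.w = sidebar.w]
3. sidebar.y = 69  [sidebar.top = main.bottom + 10]
4. sidebar.h = 105  [footer.top = sidebar.bottom + 10]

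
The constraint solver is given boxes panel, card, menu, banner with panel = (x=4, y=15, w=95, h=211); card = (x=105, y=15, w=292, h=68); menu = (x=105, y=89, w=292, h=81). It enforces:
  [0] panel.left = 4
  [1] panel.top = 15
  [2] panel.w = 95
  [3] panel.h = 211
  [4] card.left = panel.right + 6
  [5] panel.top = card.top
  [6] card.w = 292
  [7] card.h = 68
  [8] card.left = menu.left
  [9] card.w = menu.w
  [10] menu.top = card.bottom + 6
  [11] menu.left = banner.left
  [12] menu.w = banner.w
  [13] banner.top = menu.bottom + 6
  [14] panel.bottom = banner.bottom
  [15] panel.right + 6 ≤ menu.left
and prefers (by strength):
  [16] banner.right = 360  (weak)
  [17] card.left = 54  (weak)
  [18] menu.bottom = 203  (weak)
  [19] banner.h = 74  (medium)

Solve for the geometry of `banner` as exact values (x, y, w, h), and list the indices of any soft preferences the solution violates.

banner = (x=105, y=176, w=292, h=50)
violated soft preferences: 16, 17, 18, 19

1. banner.x = 105  [menu.left = banner.left]
2. banner.w = 292  [menu.w = banner.w]
3. banner.y = 176  [banner.top = menu.bottom + 6]
4. banner.h = 50  [panel.bottom = banner.bottom]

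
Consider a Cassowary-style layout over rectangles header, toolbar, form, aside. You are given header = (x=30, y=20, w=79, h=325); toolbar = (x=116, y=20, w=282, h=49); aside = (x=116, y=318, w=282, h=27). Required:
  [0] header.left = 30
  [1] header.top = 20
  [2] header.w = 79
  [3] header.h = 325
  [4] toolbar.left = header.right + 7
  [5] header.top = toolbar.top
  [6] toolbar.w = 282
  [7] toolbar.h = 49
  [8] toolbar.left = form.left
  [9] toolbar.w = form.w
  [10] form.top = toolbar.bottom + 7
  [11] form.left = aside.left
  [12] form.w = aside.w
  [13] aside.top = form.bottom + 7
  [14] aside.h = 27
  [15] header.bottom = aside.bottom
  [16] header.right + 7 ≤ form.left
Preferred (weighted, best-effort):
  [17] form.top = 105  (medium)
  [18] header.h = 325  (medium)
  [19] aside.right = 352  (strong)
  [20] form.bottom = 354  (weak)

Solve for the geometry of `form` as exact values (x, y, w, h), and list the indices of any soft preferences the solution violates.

1. form.x = 116  [toolbar.left = form.left]
2. form.w = 282  [toolbar.w = form.w]
3. form.y = 76  [form.top = toolbar.bottom + 7]
4. form.h = 235  [aside.top = form.bottom + 7]

form = (x=116, y=76, w=282, h=235)
violated soft preferences: 17, 19, 20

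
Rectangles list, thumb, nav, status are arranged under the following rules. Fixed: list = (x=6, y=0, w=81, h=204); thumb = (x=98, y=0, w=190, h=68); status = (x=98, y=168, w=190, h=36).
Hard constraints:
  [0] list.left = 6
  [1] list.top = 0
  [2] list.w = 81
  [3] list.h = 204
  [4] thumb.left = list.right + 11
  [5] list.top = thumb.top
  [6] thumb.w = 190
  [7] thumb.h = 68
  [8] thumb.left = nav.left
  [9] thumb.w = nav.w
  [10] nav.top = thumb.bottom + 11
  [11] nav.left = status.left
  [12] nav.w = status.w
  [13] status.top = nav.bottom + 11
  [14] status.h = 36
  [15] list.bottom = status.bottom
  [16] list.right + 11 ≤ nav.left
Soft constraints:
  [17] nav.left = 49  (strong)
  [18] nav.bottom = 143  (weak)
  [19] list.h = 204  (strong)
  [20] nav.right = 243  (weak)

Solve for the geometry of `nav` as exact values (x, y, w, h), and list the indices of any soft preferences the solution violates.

nav = (x=98, y=79, w=190, h=78)
violated soft preferences: 17, 18, 20

1. nav.x = 98  [thumb.left = nav.left]
2. nav.w = 190  [thumb.w = nav.w]
3. nav.y = 79  [nav.top = thumb.bottom + 11]
4. nav.h = 78  [status.top = nav.bottom + 11]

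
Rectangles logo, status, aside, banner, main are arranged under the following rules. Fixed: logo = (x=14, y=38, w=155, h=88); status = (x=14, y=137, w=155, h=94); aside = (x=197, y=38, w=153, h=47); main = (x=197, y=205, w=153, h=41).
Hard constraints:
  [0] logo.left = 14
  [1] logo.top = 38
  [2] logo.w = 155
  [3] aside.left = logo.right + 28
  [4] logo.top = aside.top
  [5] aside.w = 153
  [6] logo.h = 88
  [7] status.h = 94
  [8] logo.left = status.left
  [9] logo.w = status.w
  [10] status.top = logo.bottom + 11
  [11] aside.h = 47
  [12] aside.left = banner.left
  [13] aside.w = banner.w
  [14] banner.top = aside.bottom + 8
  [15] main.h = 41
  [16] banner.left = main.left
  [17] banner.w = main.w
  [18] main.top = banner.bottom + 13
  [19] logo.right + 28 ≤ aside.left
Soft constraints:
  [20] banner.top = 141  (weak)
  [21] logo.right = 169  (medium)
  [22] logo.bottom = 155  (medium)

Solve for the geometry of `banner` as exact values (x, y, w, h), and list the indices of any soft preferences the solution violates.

banner = (x=197, y=93, w=153, h=99)
violated soft preferences: 20, 22

1. banner.x = 197  [aside.left = banner.left]
2. banner.w = 153  [aside.w = banner.w]
3. banner.y = 93  [banner.top = aside.bottom + 8]
4. banner.h = 99  [main.top = banner.bottom + 13]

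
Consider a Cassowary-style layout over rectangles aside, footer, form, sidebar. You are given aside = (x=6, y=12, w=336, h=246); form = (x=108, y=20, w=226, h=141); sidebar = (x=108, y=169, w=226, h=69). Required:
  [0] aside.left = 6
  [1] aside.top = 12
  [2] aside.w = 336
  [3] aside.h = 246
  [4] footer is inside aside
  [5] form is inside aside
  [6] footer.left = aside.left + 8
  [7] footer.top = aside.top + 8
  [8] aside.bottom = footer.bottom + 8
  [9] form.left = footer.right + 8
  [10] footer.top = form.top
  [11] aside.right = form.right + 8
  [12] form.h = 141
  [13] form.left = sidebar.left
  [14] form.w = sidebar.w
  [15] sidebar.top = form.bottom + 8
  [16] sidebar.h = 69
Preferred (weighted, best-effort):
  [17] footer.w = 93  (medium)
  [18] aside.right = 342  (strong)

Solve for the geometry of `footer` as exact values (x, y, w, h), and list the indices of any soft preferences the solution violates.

1. footer.x = 14  [footer.left = aside.left + 8]
2. footer.y = 20  [footer.top = aside.top + 8]
3. footer.h = 230  [aside.bottom = footer.bottom + 8]
4. footer.w = 86  [form.left = footer.right + 8]

footer = (x=14, y=20, w=86, h=230)
violated soft preferences: 17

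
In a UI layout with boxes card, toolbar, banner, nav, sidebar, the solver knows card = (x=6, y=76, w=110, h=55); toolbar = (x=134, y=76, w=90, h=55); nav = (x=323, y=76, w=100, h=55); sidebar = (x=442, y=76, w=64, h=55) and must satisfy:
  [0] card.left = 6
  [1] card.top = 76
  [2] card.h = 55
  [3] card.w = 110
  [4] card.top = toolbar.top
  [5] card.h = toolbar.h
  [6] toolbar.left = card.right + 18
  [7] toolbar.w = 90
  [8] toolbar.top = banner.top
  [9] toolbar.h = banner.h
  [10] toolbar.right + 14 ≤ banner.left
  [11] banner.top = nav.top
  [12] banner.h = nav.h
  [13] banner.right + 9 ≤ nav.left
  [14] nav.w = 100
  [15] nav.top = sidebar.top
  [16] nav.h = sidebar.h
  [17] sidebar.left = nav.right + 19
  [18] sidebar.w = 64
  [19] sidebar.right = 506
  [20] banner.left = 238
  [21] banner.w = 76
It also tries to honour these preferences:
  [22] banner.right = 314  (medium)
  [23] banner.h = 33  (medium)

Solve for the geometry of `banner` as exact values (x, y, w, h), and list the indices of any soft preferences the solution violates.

1. banner.y = 76  [toolbar.top = banner.top]
2. banner.h = 55  [toolbar.h = banner.h]
3. banner.x = 238  [banner.left = 238]
4. banner.w = 76  [banner.w = 76]

banner = (x=238, y=76, w=76, h=55)
violated soft preferences: 23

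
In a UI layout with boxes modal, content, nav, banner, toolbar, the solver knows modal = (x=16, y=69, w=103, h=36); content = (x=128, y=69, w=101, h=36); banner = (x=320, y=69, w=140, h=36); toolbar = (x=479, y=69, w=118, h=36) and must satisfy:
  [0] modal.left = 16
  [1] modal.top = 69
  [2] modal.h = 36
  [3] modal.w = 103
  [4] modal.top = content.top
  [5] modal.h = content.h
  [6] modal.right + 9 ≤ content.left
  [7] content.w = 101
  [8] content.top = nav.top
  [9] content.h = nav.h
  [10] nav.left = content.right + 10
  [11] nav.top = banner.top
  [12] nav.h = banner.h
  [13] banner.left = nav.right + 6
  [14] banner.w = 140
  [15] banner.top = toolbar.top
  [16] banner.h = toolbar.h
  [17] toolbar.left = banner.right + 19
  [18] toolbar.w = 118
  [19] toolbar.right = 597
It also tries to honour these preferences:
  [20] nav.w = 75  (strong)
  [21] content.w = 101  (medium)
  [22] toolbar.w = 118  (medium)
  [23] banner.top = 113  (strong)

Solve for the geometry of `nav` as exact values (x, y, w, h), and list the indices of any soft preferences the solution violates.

1. nav.y = 69  [content.top = nav.top]
2. nav.h = 36  [content.h = nav.h]
3. nav.x = 239  [nav.left = content.right + 10]
4. nav.w = 75  [banner.left = nav.right + 6]

nav = (x=239, y=69, w=75, h=36)
violated soft preferences: 23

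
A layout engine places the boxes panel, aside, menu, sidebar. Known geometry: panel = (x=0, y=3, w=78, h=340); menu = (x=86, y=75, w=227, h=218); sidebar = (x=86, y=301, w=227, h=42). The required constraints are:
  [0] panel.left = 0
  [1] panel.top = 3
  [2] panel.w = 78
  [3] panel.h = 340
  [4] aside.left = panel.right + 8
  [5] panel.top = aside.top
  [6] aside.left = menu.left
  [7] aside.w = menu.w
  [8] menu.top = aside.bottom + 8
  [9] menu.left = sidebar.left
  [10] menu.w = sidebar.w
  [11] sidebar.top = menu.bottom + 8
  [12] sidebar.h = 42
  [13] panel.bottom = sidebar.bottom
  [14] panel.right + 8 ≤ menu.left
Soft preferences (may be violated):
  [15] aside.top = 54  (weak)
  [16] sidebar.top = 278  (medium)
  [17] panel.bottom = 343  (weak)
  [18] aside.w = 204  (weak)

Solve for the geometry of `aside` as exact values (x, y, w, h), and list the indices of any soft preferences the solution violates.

1. aside.x = 86  [aside.left = panel.right + 8]
2. aside.y = 3  [panel.top = aside.top]
3. aside.w = 227  [aside.w = menu.w]
4. aside.h = 64  [menu.top = aside.bottom + 8]

aside = (x=86, y=3, w=227, h=64)
violated soft preferences: 15, 16, 18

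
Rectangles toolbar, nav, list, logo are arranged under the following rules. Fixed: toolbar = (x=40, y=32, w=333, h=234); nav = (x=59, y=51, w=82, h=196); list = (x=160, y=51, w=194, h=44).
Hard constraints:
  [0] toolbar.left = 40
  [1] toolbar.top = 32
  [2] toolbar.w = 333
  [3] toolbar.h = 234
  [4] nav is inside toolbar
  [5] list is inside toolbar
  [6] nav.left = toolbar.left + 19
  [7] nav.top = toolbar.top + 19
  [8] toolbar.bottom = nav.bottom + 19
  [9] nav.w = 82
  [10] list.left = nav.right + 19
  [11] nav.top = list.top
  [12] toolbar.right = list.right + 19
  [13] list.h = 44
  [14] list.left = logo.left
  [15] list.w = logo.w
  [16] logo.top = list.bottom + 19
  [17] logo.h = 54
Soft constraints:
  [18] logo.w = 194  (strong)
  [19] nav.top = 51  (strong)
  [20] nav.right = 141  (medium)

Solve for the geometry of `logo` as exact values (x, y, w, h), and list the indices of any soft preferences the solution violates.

logo = (x=160, y=114, w=194, h=54)
violated soft preferences: none

1. logo.x = 160  [list.left = logo.left]
2. logo.w = 194  [list.w = logo.w]
3. logo.y = 114  [logo.top = list.bottom + 19]
4. logo.h = 54  [logo.h = 54]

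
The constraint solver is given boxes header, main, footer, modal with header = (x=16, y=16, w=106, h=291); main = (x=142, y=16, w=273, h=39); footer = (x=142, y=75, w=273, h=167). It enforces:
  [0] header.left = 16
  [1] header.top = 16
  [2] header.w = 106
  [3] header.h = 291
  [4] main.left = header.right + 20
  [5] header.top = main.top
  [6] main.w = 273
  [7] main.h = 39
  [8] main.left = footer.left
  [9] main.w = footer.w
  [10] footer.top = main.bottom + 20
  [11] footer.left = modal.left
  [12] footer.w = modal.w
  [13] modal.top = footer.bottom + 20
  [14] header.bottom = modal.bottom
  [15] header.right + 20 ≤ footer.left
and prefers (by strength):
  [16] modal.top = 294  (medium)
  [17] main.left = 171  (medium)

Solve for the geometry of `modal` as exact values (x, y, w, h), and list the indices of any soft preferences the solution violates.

1. modal.x = 142  [footer.left = modal.left]
2. modal.w = 273  [footer.w = modal.w]
3. modal.y = 262  [modal.top = footer.bottom + 20]
4. modal.h = 45  [header.bottom = modal.bottom]

modal = (x=142, y=262, w=273, h=45)
violated soft preferences: 16, 17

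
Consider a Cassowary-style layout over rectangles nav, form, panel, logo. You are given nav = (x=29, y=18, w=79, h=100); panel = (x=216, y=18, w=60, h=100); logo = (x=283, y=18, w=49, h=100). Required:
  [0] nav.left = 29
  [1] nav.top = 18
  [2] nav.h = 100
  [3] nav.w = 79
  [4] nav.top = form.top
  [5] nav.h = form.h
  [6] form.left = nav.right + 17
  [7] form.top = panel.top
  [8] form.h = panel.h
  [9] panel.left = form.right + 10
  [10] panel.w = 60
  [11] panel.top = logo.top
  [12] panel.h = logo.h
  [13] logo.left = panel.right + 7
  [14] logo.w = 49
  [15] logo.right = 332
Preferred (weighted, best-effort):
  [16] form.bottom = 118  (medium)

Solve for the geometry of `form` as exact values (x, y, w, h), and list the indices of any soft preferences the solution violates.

form = (x=125, y=18, w=81, h=100)
violated soft preferences: none

1. form.y = 18  [nav.top = form.top]
2. form.h = 100  [nav.h = form.h]
3. form.x = 125  [form.left = nav.right + 17]
4. form.w = 81  [panel.left = form.right + 10]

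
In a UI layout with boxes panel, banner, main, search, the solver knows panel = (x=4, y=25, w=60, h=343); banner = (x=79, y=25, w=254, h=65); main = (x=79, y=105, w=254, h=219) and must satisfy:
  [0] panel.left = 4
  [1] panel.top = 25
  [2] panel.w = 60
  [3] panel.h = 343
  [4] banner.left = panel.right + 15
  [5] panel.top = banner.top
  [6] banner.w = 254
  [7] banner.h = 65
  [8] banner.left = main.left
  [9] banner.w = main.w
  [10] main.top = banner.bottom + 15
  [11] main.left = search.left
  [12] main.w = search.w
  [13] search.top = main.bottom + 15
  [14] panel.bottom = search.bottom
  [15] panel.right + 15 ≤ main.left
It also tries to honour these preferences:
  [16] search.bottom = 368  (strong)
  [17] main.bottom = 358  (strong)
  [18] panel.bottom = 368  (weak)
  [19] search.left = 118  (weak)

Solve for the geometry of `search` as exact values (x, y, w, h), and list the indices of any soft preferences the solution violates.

1. search.x = 79  [main.left = search.left]
2. search.w = 254  [main.w = search.w]
3. search.y = 339  [search.top = main.bottom + 15]
4. search.h = 29  [panel.bottom = search.bottom]

search = (x=79, y=339, w=254, h=29)
violated soft preferences: 17, 19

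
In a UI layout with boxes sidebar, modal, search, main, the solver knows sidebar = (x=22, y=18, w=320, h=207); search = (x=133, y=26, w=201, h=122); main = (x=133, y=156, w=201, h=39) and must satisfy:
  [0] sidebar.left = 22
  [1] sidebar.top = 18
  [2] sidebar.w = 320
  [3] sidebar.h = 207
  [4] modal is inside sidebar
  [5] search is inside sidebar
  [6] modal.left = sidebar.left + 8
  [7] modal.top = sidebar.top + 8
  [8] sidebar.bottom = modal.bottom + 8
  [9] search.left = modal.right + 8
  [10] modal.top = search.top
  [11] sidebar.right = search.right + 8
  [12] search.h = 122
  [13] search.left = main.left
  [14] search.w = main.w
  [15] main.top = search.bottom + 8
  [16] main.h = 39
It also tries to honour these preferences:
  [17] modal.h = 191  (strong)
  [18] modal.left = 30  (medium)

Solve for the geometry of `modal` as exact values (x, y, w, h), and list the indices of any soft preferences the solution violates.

1. modal.x = 30  [modal.left = sidebar.left + 8]
2. modal.y = 26  [modal.top = sidebar.top + 8]
3. modal.h = 191  [sidebar.bottom = modal.bottom + 8]
4. modal.w = 95  [search.left = modal.right + 8]

modal = (x=30, y=26, w=95, h=191)
violated soft preferences: none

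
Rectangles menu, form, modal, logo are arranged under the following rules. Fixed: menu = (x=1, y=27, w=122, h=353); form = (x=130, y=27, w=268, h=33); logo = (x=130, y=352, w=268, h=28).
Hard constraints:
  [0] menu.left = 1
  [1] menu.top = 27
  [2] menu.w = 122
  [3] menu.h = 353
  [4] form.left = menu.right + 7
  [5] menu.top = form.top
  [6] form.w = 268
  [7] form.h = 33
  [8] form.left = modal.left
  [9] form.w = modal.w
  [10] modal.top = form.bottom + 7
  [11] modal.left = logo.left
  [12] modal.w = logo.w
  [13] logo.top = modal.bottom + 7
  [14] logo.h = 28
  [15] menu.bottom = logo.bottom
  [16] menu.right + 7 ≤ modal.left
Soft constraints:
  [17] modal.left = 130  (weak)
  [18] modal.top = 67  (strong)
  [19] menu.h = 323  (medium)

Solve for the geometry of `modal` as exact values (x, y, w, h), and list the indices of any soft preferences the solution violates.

1. modal.x = 130  [form.left = modal.left]
2. modal.w = 268  [form.w = modal.w]
3. modal.y = 67  [modal.top = form.bottom + 7]
4. modal.h = 278  [logo.top = modal.bottom + 7]

modal = (x=130, y=67, w=268, h=278)
violated soft preferences: 19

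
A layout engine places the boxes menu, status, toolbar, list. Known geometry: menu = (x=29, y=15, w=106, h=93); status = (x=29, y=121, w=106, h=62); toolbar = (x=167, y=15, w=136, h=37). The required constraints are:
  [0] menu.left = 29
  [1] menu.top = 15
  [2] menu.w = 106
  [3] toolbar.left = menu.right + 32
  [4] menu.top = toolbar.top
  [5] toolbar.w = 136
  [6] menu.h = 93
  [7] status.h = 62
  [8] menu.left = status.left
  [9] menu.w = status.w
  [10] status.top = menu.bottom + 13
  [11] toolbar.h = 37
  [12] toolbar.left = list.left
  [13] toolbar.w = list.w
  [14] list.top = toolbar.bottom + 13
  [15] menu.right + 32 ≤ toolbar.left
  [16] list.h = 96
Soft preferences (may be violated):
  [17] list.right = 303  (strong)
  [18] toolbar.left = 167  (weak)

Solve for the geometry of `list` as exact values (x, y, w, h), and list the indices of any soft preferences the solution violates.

1. list.x = 167  [toolbar.left = list.left]
2. list.w = 136  [toolbar.w = list.w]
3. list.y = 65  [list.top = toolbar.bottom + 13]
4. list.h = 96  [list.h = 96]

list = (x=167, y=65, w=136, h=96)
violated soft preferences: none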